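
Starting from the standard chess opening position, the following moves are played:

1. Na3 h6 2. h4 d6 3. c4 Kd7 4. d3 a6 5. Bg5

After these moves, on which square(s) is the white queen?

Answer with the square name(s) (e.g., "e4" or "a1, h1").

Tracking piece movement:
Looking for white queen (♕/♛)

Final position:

  a b c d e f g h
  ─────────────────
8│♜ ♞ ♝ ♛ · ♝ ♞ ♜│8
7│· ♟ ♟ ♚ ♟ ♟ ♟ ·│7
6│♟ · · ♟ · · · ♟│6
5│· · · · · · ♗ ·│5
4│· · ♙ · · · · ♙│4
3│♘ · · ♙ · · · ·│3
2│♙ ♙ · · ♙ ♙ ♙ ·│2
1│♖ · · ♕ ♔ ♗ ♘ ♖│1
  ─────────────────
  a b c d e f g h


d1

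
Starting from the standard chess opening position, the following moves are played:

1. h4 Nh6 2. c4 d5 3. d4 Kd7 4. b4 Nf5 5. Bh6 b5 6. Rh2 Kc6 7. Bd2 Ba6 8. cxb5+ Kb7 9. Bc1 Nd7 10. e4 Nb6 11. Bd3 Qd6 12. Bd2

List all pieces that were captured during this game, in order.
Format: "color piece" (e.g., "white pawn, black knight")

Tracking captures:
  cxb5+: captured black pawn

black pawn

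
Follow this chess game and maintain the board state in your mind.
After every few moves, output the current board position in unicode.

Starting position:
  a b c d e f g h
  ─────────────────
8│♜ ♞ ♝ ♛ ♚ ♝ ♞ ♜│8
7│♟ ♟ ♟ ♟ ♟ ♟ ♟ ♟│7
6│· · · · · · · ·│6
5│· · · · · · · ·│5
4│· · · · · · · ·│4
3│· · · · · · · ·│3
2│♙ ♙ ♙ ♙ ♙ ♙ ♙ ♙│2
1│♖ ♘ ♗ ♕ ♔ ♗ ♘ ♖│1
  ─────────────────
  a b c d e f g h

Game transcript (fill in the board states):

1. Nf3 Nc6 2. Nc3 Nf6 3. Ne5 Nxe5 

  a b c d e f g h
  ─────────────────
8│♜ · ♝ ♛ ♚ ♝ · ♜│8
7│♟ ♟ ♟ ♟ ♟ ♟ ♟ ♟│7
6│· · · · · ♞ · ·│6
5│· · · · ♞ · · ·│5
4│· · · · · · · ·│4
3│· · ♘ · · · · ·│3
2│♙ ♙ ♙ ♙ ♙ ♙ ♙ ♙│2
1│♖ · ♗ ♕ ♔ ♗ · ♖│1
  ─────────────────
  a b c d e f g h

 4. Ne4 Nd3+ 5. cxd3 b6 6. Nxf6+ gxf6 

  a b c d e f g h
  ─────────────────
8│♜ · ♝ ♛ ♚ ♝ · ♜│8
7│♟ · ♟ ♟ ♟ ♟ · ♟│7
6│· ♟ · · · ♟ · ·│6
5│· · · · · · · ·│5
4│· · · · · · · ·│4
3│· · · ♙ · · · ·│3
2│♙ ♙ · ♙ ♙ ♙ ♙ ♙│2
1│♖ · ♗ ♕ ♔ ♗ · ♖│1
  ─────────────────
  a b c d e f g h

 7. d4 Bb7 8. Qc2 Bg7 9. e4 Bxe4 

  a b c d e f g h
  ─────────────────
8│♜ · · ♛ ♚ · · ♜│8
7│♟ · ♟ ♟ ♟ ♟ ♝ ♟│7
6│· ♟ · · · ♟ · ·│6
5│· · · · · · · ·│5
4│· · · ♙ ♝ · · ·│4
3│· · · · · · · ·│3
2│♙ ♙ ♕ ♙ · ♙ ♙ ♙│2
1│♖ · ♗ · ♔ ♗ · ♖│1
  ─────────────────
  a b c d e f g h

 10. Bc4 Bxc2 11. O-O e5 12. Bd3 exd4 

  a b c d e f g h
  ─────────────────
8│♜ · · ♛ ♚ · · ♜│8
7│♟ · ♟ ♟ · ♟ ♝ ♟│7
6│· ♟ · · · ♟ · ·│6
5│· · · · · · · ·│5
4│· · · ♟ · · · ·│4
3│· · · ♗ · · · ·│3
2│♙ ♙ ♝ ♙ · ♙ ♙ ♙│2
1│♖ · ♗ · · ♖ ♔ ·│1
  ─────────────────
  a b c d e f g h



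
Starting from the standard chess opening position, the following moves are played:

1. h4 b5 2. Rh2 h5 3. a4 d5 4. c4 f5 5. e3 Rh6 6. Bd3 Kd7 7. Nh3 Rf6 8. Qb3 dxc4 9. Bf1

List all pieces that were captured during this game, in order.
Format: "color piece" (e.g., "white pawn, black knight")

Tracking captures:
  dxc4: captured white pawn

white pawn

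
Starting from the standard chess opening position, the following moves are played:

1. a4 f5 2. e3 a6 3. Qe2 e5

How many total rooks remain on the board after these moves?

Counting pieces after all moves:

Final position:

  a b c d e f g h
  ─────────────────
8│♜ ♞ ♝ ♛ ♚ ♝ ♞ ♜│8
7│· ♟ ♟ ♟ · · ♟ ♟│7
6│♟ · · · · · · ·│6
5│· · · · ♟ ♟ · ·│5
4│♙ · · · · · · ·│4
3│· · · · ♙ · · ·│3
2│· ♙ ♙ ♙ ♕ ♙ ♙ ♙│2
1│♖ ♘ ♗ · ♔ ♗ ♘ ♖│1
  ─────────────────
  a b c d e f g h


4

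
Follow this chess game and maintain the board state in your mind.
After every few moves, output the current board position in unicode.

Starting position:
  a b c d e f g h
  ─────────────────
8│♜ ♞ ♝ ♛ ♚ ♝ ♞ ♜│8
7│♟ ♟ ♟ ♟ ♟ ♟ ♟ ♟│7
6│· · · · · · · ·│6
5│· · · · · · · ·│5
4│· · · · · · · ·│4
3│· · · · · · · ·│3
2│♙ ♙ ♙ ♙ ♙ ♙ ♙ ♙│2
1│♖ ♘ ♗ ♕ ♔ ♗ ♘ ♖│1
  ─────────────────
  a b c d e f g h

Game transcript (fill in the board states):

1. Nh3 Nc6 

  a b c d e f g h
  ─────────────────
8│♜ · ♝ ♛ ♚ ♝ ♞ ♜│8
7│♟ ♟ ♟ ♟ ♟ ♟ ♟ ♟│7
6│· · ♞ · · · · ·│6
5│· · · · · · · ·│5
4│· · · · · · · ·│4
3│· · · · · · · ♘│3
2│♙ ♙ ♙ ♙ ♙ ♙ ♙ ♙│2
1│♖ ♘ ♗ ♕ ♔ ♗ · ♖│1
  ─────────────────
  a b c d e f g h

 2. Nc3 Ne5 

  a b c d e f g h
  ─────────────────
8│♜ · ♝ ♛ ♚ ♝ ♞ ♜│8
7│♟ ♟ ♟ ♟ ♟ ♟ ♟ ♟│7
6│· · · · · · · ·│6
5│· · · · ♞ · · ·│5
4│· · · · · · · ·│4
3│· · ♘ · · · · ♘│3
2│♙ ♙ ♙ ♙ ♙ ♙ ♙ ♙│2
1│♖ · ♗ ♕ ♔ ♗ · ♖│1
  ─────────────────
  a b c d e f g h

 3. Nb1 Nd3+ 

  a b c d e f g h
  ─────────────────
8│♜ · ♝ ♛ ♚ ♝ ♞ ♜│8
7│♟ ♟ ♟ ♟ ♟ ♟ ♟ ♟│7
6│· · · · · · · ·│6
5│· · · · · · · ·│5
4│· · · · · · · ·│4
3│· · · ♞ · · · ♘│3
2│♙ ♙ ♙ ♙ ♙ ♙ ♙ ♙│2
1│♖ ♘ ♗ ♕ ♔ ♗ · ♖│1
  ─────────────────
  a b c d e f g h

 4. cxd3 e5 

  a b c d e f g h
  ─────────────────
8│♜ · ♝ ♛ ♚ ♝ ♞ ♜│8
7│♟ ♟ ♟ ♟ · ♟ ♟ ♟│7
6│· · · · · · · ·│6
5│· · · · ♟ · · ·│5
4│· · · · · · · ·│4
3│· · · ♙ · · · ♘│3
2│♙ ♙ · ♙ ♙ ♙ ♙ ♙│2
1│♖ ♘ ♗ ♕ ♔ ♗ · ♖│1
  ─────────────────
  a b c d e f g h

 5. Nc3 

  a b c d e f g h
  ─────────────────
8│♜ · ♝ ♛ ♚ ♝ ♞ ♜│8
7│♟ ♟ ♟ ♟ · ♟ ♟ ♟│7
6│· · · · · · · ·│6
5│· · · · ♟ · · ·│5
4│· · · · · · · ·│4
3│· · ♘ ♙ · · · ♘│3
2│♙ ♙ · ♙ ♙ ♙ ♙ ♙│2
1│♖ · ♗ ♕ ♔ ♗ · ♖│1
  ─────────────────
  a b c d e f g h


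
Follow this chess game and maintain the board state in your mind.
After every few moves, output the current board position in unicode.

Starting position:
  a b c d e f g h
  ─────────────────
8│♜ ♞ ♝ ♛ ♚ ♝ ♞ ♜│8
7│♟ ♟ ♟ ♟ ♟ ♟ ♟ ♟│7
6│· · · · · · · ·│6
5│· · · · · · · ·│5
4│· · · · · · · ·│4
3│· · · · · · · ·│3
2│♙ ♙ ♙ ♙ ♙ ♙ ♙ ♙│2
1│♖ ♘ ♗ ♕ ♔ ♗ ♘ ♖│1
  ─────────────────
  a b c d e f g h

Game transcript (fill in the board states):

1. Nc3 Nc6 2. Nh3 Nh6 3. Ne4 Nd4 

  a b c d e f g h
  ─────────────────
8│♜ · ♝ ♛ ♚ ♝ · ♜│8
7│♟ ♟ ♟ ♟ ♟ ♟ ♟ ♟│7
6│· · · · · · · ♞│6
5│· · · · · · · ·│5
4│· · · ♞ ♘ · · ·│4
3│· · · · · · · ♘│3
2│♙ ♙ ♙ ♙ ♙ ♙ ♙ ♙│2
1│♖ · ♗ ♕ ♔ ♗ · ♖│1
  ─────────────────
  a b c d e f g h

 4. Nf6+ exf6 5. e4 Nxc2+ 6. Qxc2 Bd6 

  a b c d e f g h
  ─────────────────
8│♜ · ♝ ♛ ♚ · · ♜│8
7│♟ ♟ ♟ ♟ · ♟ ♟ ♟│7
6│· · · ♝ · ♟ · ♞│6
5│· · · · · · · ·│5
4│· · · · ♙ · · ·│4
3│· · · · · · · ♘│3
2│♙ ♙ ♕ ♙ · ♙ ♙ ♙│2
1│♖ · ♗ · ♔ ♗ · ♖│1
  ─────────────────
  a b c d e f g h

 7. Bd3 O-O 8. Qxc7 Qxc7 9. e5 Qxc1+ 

  a b c d e f g h
  ─────────────────
8│♜ · ♝ · · ♜ ♚ ·│8
7│♟ ♟ · ♟ · ♟ ♟ ♟│7
6│· · · ♝ · ♟ · ♞│6
5│· · · · ♙ · · ·│5
4│· · · · · · · ·│4
3│· · · ♗ · · · ♘│3
2│♙ ♙ · ♙ · ♙ ♙ ♙│2
1│♖ · ♛ · ♔ · · ♖│1
  ─────────────────
  a b c d e f g h

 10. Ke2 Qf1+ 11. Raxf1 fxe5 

  a b c d e f g h
  ─────────────────
8│♜ · ♝ · · ♜ ♚ ·│8
7│♟ ♟ · ♟ · ♟ ♟ ♟│7
6│· · · ♝ · · · ♞│6
5│· · · · ♟ · · ·│5
4│· · · · · · · ·│4
3│· · · ♗ · · · ♘│3
2│♙ ♙ · ♙ ♔ ♙ ♙ ♙│2
1│· · · · · ♖ · ♖│1
  ─────────────────
  a b c d e f g h


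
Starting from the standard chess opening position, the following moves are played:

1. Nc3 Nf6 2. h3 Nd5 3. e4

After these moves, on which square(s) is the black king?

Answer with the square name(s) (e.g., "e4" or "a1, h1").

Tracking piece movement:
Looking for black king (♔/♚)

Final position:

  a b c d e f g h
  ─────────────────
8│♜ ♞ ♝ ♛ ♚ ♝ · ♜│8
7│♟ ♟ ♟ ♟ ♟ ♟ ♟ ♟│7
6│· · · · · · · ·│6
5│· · · ♞ · · · ·│5
4│· · · · ♙ · · ·│4
3│· · ♘ · · · · ♙│3
2│♙ ♙ ♙ ♙ · ♙ ♙ ·│2
1│♖ · ♗ ♕ ♔ ♗ ♘ ♖│1
  ─────────────────
  a b c d e f g h


e8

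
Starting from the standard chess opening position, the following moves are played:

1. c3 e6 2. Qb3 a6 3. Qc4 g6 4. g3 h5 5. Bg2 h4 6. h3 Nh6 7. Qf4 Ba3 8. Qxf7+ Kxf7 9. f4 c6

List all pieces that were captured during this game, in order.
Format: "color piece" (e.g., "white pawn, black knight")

Tracking captures:
  Qxf7+: captured black pawn
  Kxf7: captured white queen

black pawn, white queen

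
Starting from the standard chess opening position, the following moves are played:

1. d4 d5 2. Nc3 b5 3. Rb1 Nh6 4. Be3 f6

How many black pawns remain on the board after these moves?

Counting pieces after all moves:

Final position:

  a b c d e f g h
  ─────────────────
8│♜ ♞ ♝ ♛ ♚ ♝ · ♜│8
7│♟ · ♟ · ♟ · ♟ ♟│7
6│· · · · · ♟ · ♞│6
5│· ♟ · ♟ · · · ·│5
4│· · · ♙ · · · ·│4
3│· · ♘ · ♗ · · ·│3
2│♙ ♙ ♙ · ♙ ♙ ♙ ♙│2
1│· ♖ · ♕ ♔ ♗ ♘ ♖│1
  ─────────────────
  a b c d e f g h


8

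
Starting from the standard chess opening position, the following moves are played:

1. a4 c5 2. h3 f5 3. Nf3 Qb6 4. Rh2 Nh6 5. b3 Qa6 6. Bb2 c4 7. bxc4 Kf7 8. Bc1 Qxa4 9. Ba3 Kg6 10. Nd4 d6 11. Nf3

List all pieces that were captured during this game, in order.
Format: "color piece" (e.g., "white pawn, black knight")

Tracking captures:
  bxc4: captured black pawn
  Qxa4: captured white pawn

black pawn, white pawn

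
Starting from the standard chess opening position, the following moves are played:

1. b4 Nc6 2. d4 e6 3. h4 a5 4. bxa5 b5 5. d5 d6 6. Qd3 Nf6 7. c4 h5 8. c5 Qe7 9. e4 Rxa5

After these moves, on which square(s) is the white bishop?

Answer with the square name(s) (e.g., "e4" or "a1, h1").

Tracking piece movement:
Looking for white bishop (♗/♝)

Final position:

  a b c d e f g h
  ─────────────────
8│· · ♝ · ♚ ♝ · ♜│8
7│· · ♟ · ♛ ♟ ♟ ·│7
6│· · ♞ ♟ ♟ ♞ · ·│6
5│♜ ♟ ♙ ♙ · · · ♟│5
4│· · · · ♙ · · ♙│4
3│· · · ♕ · · · ·│3
2│♙ · · · · ♙ ♙ ·│2
1│♖ ♘ ♗ · ♔ ♗ ♘ ♖│1
  ─────────────────
  a b c d e f g h


c1, f1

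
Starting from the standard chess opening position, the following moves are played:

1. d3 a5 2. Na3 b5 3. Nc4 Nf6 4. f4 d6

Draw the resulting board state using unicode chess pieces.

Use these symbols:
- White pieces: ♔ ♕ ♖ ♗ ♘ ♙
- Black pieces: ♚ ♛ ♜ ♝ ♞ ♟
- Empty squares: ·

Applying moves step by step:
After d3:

♜ ♞ ♝ ♛ ♚ ♝ ♞ ♜
♟ ♟ ♟ ♟ ♟ ♟ ♟ ♟
· · · · · · · ·
· · · · · · · ·
· · · · · · · ·
· · · ♙ · · · ·
♙ ♙ ♙ · ♙ ♙ ♙ ♙
♖ ♘ ♗ ♕ ♔ ♗ ♘ ♖


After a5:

♜ ♞ ♝ ♛ ♚ ♝ ♞ ♜
· ♟ ♟ ♟ ♟ ♟ ♟ ♟
· · · · · · · ·
♟ · · · · · · ·
· · · · · · · ·
· · · ♙ · · · ·
♙ ♙ ♙ · ♙ ♙ ♙ ♙
♖ ♘ ♗ ♕ ♔ ♗ ♘ ♖


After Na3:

♜ ♞ ♝ ♛ ♚ ♝ ♞ ♜
· ♟ ♟ ♟ ♟ ♟ ♟ ♟
· · · · · · · ·
♟ · · · · · · ·
· · · · · · · ·
♘ · · ♙ · · · ·
♙ ♙ ♙ · ♙ ♙ ♙ ♙
♖ · ♗ ♕ ♔ ♗ ♘ ♖


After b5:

♜ ♞ ♝ ♛ ♚ ♝ ♞ ♜
· · ♟ ♟ ♟ ♟ ♟ ♟
· · · · · · · ·
♟ ♟ · · · · · ·
· · · · · · · ·
♘ · · ♙ · · · ·
♙ ♙ ♙ · ♙ ♙ ♙ ♙
♖ · ♗ ♕ ♔ ♗ ♘ ♖


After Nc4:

♜ ♞ ♝ ♛ ♚ ♝ ♞ ♜
· · ♟ ♟ ♟ ♟ ♟ ♟
· · · · · · · ·
♟ ♟ · · · · · ·
· · ♘ · · · · ·
· · · ♙ · · · ·
♙ ♙ ♙ · ♙ ♙ ♙ ♙
♖ · ♗ ♕ ♔ ♗ ♘ ♖


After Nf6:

♜ ♞ ♝ ♛ ♚ ♝ · ♜
· · ♟ ♟ ♟ ♟ ♟ ♟
· · · · · ♞ · ·
♟ ♟ · · · · · ·
· · ♘ · · · · ·
· · · ♙ · · · ·
♙ ♙ ♙ · ♙ ♙ ♙ ♙
♖ · ♗ ♕ ♔ ♗ ♘ ♖


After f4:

♜ ♞ ♝ ♛ ♚ ♝ · ♜
· · ♟ ♟ ♟ ♟ ♟ ♟
· · · · · ♞ · ·
♟ ♟ · · · · · ·
· · ♘ · · ♙ · ·
· · · ♙ · · · ·
♙ ♙ ♙ · ♙ · ♙ ♙
♖ · ♗ ♕ ♔ ♗ ♘ ♖


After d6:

♜ ♞ ♝ ♛ ♚ ♝ · ♜
· · ♟ · ♟ ♟ ♟ ♟
· · · ♟ · ♞ · ·
♟ ♟ · · · · · ·
· · ♘ · · ♙ · ·
· · · ♙ · · · ·
♙ ♙ ♙ · ♙ · ♙ ♙
♖ · ♗ ♕ ♔ ♗ ♘ ♖



  a b c d e f g h
  ─────────────────
8│♜ ♞ ♝ ♛ ♚ ♝ · ♜│8
7│· · ♟ · ♟ ♟ ♟ ♟│7
6│· · · ♟ · ♞ · ·│6
5│♟ ♟ · · · · · ·│5
4│· · ♘ · · ♙ · ·│4
3│· · · ♙ · · · ·│3
2│♙ ♙ ♙ · ♙ · ♙ ♙│2
1│♖ · ♗ ♕ ♔ ♗ ♘ ♖│1
  ─────────────────
  a b c d e f g h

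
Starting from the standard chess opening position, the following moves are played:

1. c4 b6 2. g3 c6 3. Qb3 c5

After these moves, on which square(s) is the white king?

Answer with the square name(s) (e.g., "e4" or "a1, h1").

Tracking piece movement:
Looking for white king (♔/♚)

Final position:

  a b c d e f g h
  ─────────────────
8│♜ ♞ ♝ ♛ ♚ ♝ ♞ ♜│8
7│♟ · · ♟ ♟ ♟ ♟ ♟│7
6│· ♟ · · · · · ·│6
5│· · ♟ · · · · ·│5
4│· · ♙ · · · · ·│4
3│· ♕ · · · · ♙ ·│3
2│♙ ♙ · ♙ ♙ ♙ · ♙│2
1│♖ ♘ ♗ · ♔ ♗ ♘ ♖│1
  ─────────────────
  a b c d e f g h


e1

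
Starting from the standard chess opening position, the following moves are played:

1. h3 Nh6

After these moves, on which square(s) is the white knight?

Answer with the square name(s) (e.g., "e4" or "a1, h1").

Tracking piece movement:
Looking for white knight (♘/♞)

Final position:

  a b c d e f g h
  ─────────────────
8│♜ ♞ ♝ ♛ ♚ ♝ · ♜│8
7│♟ ♟ ♟ ♟ ♟ ♟ ♟ ♟│7
6│· · · · · · · ♞│6
5│· · · · · · · ·│5
4│· · · · · · · ·│4
3│· · · · · · · ♙│3
2│♙ ♙ ♙ ♙ ♙ ♙ ♙ ·│2
1│♖ ♘ ♗ ♕ ♔ ♗ ♘ ♖│1
  ─────────────────
  a b c d e f g h


b1, g1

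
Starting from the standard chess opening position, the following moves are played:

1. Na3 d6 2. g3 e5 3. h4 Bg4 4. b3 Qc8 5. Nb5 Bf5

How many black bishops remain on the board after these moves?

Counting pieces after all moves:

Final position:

  a b c d e f g h
  ─────────────────
8│♜ ♞ ♛ · ♚ ♝ ♞ ♜│8
7│♟ ♟ ♟ · · ♟ ♟ ♟│7
6│· · · ♟ · · · ·│6
5│· ♘ · · ♟ ♝ · ·│5
4│· · · · · · · ♙│4
3│· ♙ · · · · ♙ ·│3
2│♙ · ♙ ♙ ♙ ♙ · ·│2
1│♖ · ♗ ♕ ♔ ♗ ♘ ♖│1
  ─────────────────
  a b c d e f g h


2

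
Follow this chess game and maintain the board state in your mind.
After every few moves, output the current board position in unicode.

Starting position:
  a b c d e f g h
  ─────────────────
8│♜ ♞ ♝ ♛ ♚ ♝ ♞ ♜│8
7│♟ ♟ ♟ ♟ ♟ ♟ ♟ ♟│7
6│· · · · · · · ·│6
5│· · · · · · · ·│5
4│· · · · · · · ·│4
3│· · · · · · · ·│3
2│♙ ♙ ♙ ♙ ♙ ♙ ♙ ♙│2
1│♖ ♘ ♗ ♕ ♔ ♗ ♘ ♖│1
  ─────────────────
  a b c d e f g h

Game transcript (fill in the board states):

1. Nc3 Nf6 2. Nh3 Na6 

  a b c d e f g h
  ─────────────────
8│♜ · ♝ ♛ ♚ ♝ · ♜│8
7│♟ ♟ ♟ ♟ ♟ ♟ ♟ ♟│7
6│♞ · · · · ♞ · ·│6
5│· · · · · · · ·│5
4│· · · · · · · ·│4
3│· · ♘ · · · · ♘│3
2│♙ ♙ ♙ ♙ ♙ ♙ ♙ ♙│2
1│♖ · ♗ ♕ ♔ ♗ · ♖│1
  ─────────────────
  a b c d e f g h

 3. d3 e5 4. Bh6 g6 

  a b c d e f g h
  ─────────────────
8│♜ · ♝ ♛ ♚ ♝ · ♜│8
7│♟ ♟ ♟ ♟ · ♟ · ♟│7
6│♞ · · · · ♞ ♟ ♗│6
5│· · · · ♟ · · ·│5
4│· · · · · · · ·│4
3│· · ♘ ♙ · · · ♘│3
2│♙ ♙ ♙ · ♙ ♙ ♙ ♙│2
1│♖ · · ♕ ♔ ♗ · ♖│1
  ─────────────────
  a b c d e f g h

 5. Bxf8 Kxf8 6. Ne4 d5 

  a b c d e f g h
  ─────────────────
8│♜ · ♝ ♛ · ♚ · ♜│8
7│♟ ♟ ♟ · · ♟ · ♟│7
6│♞ · · · · ♞ ♟ ·│6
5│· · · ♟ ♟ · · ·│5
4│· · · · ♘ · · ·│4
3│· · · ♙ · · · ♘│3
2│♙ ♙ ♙ · ♙ ♙ ♙ ♙│2
1│♖ · · ♕ ♔ ♗ · ♖│1
  ─────────────────
  a b c d e f g h

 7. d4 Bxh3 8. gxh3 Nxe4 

  a b c d e f g h
  ─────────────────
8│♜ · · ♛ · ♚ · ♜│8
7│♟ ♟ ♟ · · ♟ · ♟│7
6│♞ · · · · · ♟ ·│6
5│· · · ♟ ♟ · · ·│5
4│· · · ♙ ♞ · · ·│4
3│· · · · · · · ♙│3
2│♙ ♙ ♙ · ♙ ♙ · ♙│2
1│♖ · · ♕ ♔ ♗ · ♖│1
  ─────────────────
  a b c d e f g h



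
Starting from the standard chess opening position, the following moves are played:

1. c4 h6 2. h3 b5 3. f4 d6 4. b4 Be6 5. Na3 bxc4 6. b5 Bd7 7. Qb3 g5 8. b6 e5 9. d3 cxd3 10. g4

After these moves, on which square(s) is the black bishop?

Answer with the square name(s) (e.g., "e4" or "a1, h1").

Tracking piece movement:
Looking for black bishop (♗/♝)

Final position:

  a b c d e f g h
  ─────────────────
8│♜ ♞ · ♛ ♚ ♝ ♞ ♜│8
7│♟ · ♟ ♝ · ♟ · ·│7
6│· ♙ · ♟ · · · ♟│6
5│· · · · ♟ · ♟ ·│5
4│· · · · · ♙ ♙ ·│4
3│♘ ♕ · ♟ · · · ♙│3
2│♙ · · · ♙ · · ·│2
1│♖ · ♗ · ♔ ♗ ♘ ♖│1
  ─────────────────
  a b c d e f g h


d7, f8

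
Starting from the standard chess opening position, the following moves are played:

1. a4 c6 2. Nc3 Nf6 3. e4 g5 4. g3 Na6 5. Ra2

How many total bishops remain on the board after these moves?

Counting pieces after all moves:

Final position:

  a b c d e f g h
  ─────────────────
8│♜ · ♝ ♛ ♚ ♝ · ♜│8
7│♟ ♟ · ♟ ♟ ♟ · ♟│7
6│♞ · ♟ · · ♞ · ·│6
5│· · · · · · ♟ ·│5
4│♙ · · · ♙ · · ·│4
3│· · ♘ · · · ♙ ·│3
2│♖ ♙ ♙ ♙ · ♙ · ♙│2
1│· · ♗ ♕ ♔ ♗ ♘ ♖│1
  ─────────────────
  a b c d e f g h


4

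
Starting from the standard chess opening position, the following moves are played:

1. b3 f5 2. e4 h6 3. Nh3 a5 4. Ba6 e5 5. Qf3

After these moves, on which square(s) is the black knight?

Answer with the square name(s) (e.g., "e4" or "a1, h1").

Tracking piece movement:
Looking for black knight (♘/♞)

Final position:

  a b c d e f g h
  ─────────────────
8│♜ ♞ ♝ ♛ ♚ ♝ ♞ ♜│8
7│· ♟ ♟ ♟ · · ♟ ·│7
6│♗ · · · · · · ♟│6
5│♟ · · · ♟ ♟ · ·│5
4│· · · · ♙ · · ·│4
3│· ♙ · · · ♕ · ♘│3
2│♙ · ♙ ♙ · ♙ ♙ ♙│2
1│♖ ♘ ♗ · ♔ · · ♖│1
  ─────────────────
  a b c d e f g h


b8, g8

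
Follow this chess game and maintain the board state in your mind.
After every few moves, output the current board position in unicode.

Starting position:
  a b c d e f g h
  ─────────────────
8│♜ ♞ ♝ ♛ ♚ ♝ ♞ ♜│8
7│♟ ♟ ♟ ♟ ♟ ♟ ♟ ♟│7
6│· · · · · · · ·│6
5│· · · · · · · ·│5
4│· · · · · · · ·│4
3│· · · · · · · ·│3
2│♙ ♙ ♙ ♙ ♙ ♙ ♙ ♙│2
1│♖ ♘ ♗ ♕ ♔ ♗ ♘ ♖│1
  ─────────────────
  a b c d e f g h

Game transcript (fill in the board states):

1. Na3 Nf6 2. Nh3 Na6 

  a b c d e f g h
  ─────────────────
8│♜ · ♝ ♛ ♚ ♝ · ♜│8
7│♟ ♟ ♟ ♟ ♟ ♟ ♟ ♟│7
6│♞ · · · · ♞ · ·│6
5│· · · · · · · ·│5
4│· · · · · · · ·│4
3│♘ · · · · · · ♘│3
2│♙ ♙ ♙ ♙ ♙ ♙ ♙ ♙│2
1│♖ · ♗ ♕ ♔ ♗ · ♖│1
  ─────────────────
  a b c d e f g h

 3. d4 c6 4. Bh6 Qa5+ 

  a b c d e f g h
  ─────────────────
8│♜ · ♝ · ♚ ♝ · ♜│8
7│♟ ♟ · ♟ ♟ ♟ ♟ ♟│7
6│♞ · ♟ · · ♞ · ♗│6
5│♛ · · · · · · ·│5
4│· · · ♙ · · · ·│4
3│♘ · · · · · · ♘│3
2│♙ ♙ ♙ · ♙ ♙ ♙ ♙│2
1│♖ · · ♕ ♔ ♗ · ♖│1
  ─────────────────
  a b c d e f g h

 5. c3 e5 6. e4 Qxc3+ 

  a b c d e f g h
  ─────────────────
8│♜ · ♝ · ♚ ♝ · ♜│8
7│♟ ♟ · ♟ · ♟ ♟ ♟│7
6│♞ · ♟ · · ♞ · ♗│6
5│· · · · ♟ · · ·│5
4│· · · ♙ ♙ · · ·│4
3│♘ · ♛ · · · · ♘│3
2│♙ ♙ · · · ♙ ♙ ♙│2
1│♖ · · ♕ ♔ ♗ · ♖│1
  ─────────────────
  a b c d e f g h

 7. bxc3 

  a b c d e f g h
  ─────────────────
8│♜ · ♝ · ♚ ♝ · ♜│8
7│♟ ♟ · ♟ · ♟ ♟ ♟│7
6│♞ · ♟ · · ♞ · ♗│6
5│· · · · ♟ · · ·│5
4│· · · ♙ ♙ · · ·│4
3│♘ · ♙ · · · · ♘│3
2│♙ · · · · ♙ ♙ ♙│2
1│♖ · · ♕ ♔ ♗ · ♖│1
  ─────────────────
  a b c d e f g h


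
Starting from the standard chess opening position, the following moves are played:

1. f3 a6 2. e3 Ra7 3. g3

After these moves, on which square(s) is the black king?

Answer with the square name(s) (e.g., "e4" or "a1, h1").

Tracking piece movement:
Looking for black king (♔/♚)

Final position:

  a b c d e f g h
  ─────────────────
8│· ♞ ♝ ♛ ♚ ♝ ♞ ♜│8
7│♜ ♟ ♟ ♟ ♟ ♟ ♟ ♟│7
6│♟ · · · · · · ·│6
5│· · · · · · · ·│5
4│· · · · · · · ·│4
3│· · · · ♙ ♙ ♙ ·│3
2│♙ ♙ ♙ ♙ · · · ♙│2
1│♖ ♘ ♗ ♕ ♔ ♗ ♘ ♖│1
  ─────────────────
  a b c d e f g h


e8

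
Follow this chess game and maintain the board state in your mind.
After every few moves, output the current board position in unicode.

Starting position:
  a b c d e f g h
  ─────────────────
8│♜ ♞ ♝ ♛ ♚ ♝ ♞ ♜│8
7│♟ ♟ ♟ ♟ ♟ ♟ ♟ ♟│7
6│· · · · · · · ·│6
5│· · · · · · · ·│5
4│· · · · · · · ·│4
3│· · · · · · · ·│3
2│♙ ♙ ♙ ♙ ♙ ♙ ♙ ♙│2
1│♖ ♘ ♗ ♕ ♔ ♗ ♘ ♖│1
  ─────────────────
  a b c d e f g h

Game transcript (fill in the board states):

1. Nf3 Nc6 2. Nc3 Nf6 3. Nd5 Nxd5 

  a b c d e f g h
  ─────────────────
8│♜ · ♝ ♛ ♚ ♝ · ♜│8
7│♟ ♟ ♟ ♟ ♟ ♟ ♟ ♟│7
6│· · ♞ · · · · ·│6
5│· · · ♞ · · · ·│5
4│· · · · · · · ·│4
3│· · · · · ♘ · ·│3
2│♙ ♙ ♙ ♙ ♙ ♙ ♙ ♙│2
1│♖ · ♗ ♕ ♔ ♗ · ♖│1
  ─────────────────
  a b c d e f g h

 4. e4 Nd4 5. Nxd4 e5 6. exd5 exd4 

  a b c d e f g h
  ─────────────────
8│♜ · ♝ ♛ ♚ ♝ · ♜│8
7│♟ ♟ ♟ ♟ · ♟ ♟ ♟│7
6│· · · · · · · ·│6
5│· · · ♙ · · · ·│5
4│· · · ♟ · · · ·│4
3│· · · · · · · ·│3
2│♙ ♙ ♙ ♙ · ♙ ♙ ♙│2
1│♖ · ♗ ♕ ♔ ♗ · ♖│1
  ─────────────────
  a b c d e f g h

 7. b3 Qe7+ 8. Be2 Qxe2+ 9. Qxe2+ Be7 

  a b c d e f g h
  ─────────────────
8│♜ · ♝ · ♚ · · ♜│8
7│♟ ♟ ♟ ♟ ♝ ♟ ♟ ♟│7
6│· · · · · · · ·│6
5│· · · ♙ · · · ·│5
4│· · · ♟ · · · ·│4
3│· ♙ · · · · · ·│3
2│♙ · ♙ ♙ ♕ ♙ ♙ ♙│2
1│♖ · ♗ · ♔ · · ♖│1
  ─────────────────
  a b c d e f g h

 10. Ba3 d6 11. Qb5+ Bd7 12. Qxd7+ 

  a b c d e f g h
  ─────────────────
8│♜ · · · ♚ · · ♜│8
7│♟ ♟ ♟ ♕ ♝ ♟ ♟ ♟│7
6│· · · ♟ · · · ·│6
5│· · · ♙ · · · ·│5
4│· · · ♟ · · · ·│4
3│♗ ♙ · · · · · ·│3
2│♙ · ♙ ♙ · ♙ ♙ ♙│2
1│♖ · · · ♔ · · ♖│1
  ─────────────────
  a b c d e f g h


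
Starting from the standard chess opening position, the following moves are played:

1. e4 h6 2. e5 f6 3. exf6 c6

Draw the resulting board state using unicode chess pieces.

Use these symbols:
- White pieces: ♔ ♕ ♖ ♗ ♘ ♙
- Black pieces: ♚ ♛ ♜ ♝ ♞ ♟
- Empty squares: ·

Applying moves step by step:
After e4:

♜ ♞ ♝ ♛ ♚ ♝ ♞ ♜
♟ ♟ ♟ ♟ ♟ ♟ ♟ ♟
· · · · · · · ·
· · · · · · · ·
· · · · ♙ · · ·
· · · · · · · ·
♙ ♙ ♙ ♙ · ♙ ♙ ♙
♖ ♘ ♗ ♕ ♔ ♗ ♘ ♖


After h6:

♜ ♞ ♝ ♛ ♚ ♝ ♞ ♜
♟ ♟ ♟ ♟ ♟ ♟ ♟ ·
· · · · · · · ♟
· · · · · · · ·
· · · · ♙ · · ·
· · · · · · · ·
♙ ♙ ♙ ♙ · ♙ ♙ ♙
♖ ♘ ♗ ♕ ♔ ♗ ♘ ♖


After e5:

♜ ♞ ♝ ♛ ♚ ♝ ♞ ♜
♟ ♟ ♟ ♟ ♟ ♟ ♟ ·
· · · · · · · ♟
· · · · ♙ · · ·
· · · · · · · ·
· · · · · · · ·
♙ ♙ ♙ ♙ · ♙ ♙ ♙
♖ ♘ ♗ ♕ ♔ ♗ ♘ ♖


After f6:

♜ ♞ ♝ ♛ ♚ ♝ ♞ ♜
♟ ♟ ♟ ♟ ♟ · ♟ ·
· · · · · ♟ · ♟
· · · · ♙ · · ·
· · · · · · · ·
· · · · · · · ·
♙ ♙ ♙ ♙ · ♙ ♙ ♙
♖ ♘ ♗ ♕ ♔ ♗ ♘ ♖


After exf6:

♜ ♞ ♝ ♛ ♚ ♝ ♞ ♜
♟ ♟ ♟ ♟ ♟ · ♟ ·
· · · · · ♙ · ♟
· · · · · · · ·
· · · · · · · ·
· · · · · · · ·
♙ ♙ ♙ ♙ · ♙ ♙ ♙
♖ ♘ ♗ ♕ ♔ ♗ ♘ ♖


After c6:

♜ ♞ ♝ ♛ ♚ ♝ ♞ ♜
♟ ♟ · ♟ ♟ · ♟ ·
· · ♟ · · ♙ · ♟
· · · · · · · ·
· · · · · · · ·
· · · · · · · ·
♙ ♙ ♙ ♙ · ♙ ♙ ♙
♖ ♘ ♗ ♕ ♔ ♗ ♘ ♖



  a b c d e f g h
  ─────────────────
8│♜ ♞ ♝ ♛ ♚ ♝ ♞ ♜│8
7│♟ ♟ · ♟ ♟ · ♟ ·│7
6│· · ♟ · · ♙ · ♟│6
5│· · · · · · · ·│5
4│· · · · · · · ·│4
3│· · · · · · · ·│3
2│♙ ♙ ♙ ♙ · ♙ ♙ ♙│2
1│♖ ♘ ♗ ♕ ♔ ♗ ♘ ♖│1
  ─────────────────
  a b c d e f g h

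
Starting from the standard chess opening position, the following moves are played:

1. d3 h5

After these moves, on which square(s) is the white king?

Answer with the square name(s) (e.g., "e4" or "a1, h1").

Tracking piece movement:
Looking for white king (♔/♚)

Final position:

  a b c d e f g h
  ─────────────────
8│♜ ♞ ♝ ♛ ♚ ♝ ♞ ♜│8
7│♟ ♟ ♟ ♟ ♟ ♟ ♟ ·│7
6│· · · · · · · ·│6
5│· · · · · · · ♟│5
4│· · · · · · · ·│4
3│· · · ♙ · · · ·│3
2│♙ ♙ ♙ · ♙ ♙ ♙ ♙│2
1│♖ ♘ ♗ ♕ ♔ ♗ ♘ ♖│1
  ─────────────────
  a b c d e f g h


e1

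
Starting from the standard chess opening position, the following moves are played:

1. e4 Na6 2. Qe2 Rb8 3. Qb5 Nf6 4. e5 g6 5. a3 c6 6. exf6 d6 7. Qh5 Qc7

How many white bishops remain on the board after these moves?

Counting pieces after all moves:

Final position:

  a b c d e f g h
  ─────────────────
8│· ♜ ♝ · ♚ ♝ · ♜│8
7│♟ ♟ ♛ · ♟ ♟ · ♟│7
6│♞ · ♟ ♟ · ♙ ♟ ·│6
5│· · · · · · · ♕│5
4│· · · · · · · ·│4
3│♙ · · · · · · ·│3
2│· ♙ ♙ ♙ · ♙ ♙ ♙│2
1│♖ ♘ ♗ · ♔ ♗ ♘ ♖│1
  ─────────────────
  a b c d e f g h


2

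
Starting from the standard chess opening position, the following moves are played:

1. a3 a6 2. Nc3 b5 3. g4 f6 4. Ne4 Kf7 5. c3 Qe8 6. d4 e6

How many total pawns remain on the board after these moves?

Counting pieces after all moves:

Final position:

  a b c d e f g h
  ─────────────────
8│♜ ♞ ♝ · ♛ ♝ ♞ ♜│8
7│· · ♟ ♟ · ♚ ♟ ♟│7
6│♟ · · · ♟ ♟ · ·│6
5│· ♟ · · · · · ·│5
4│· · · ♙ ♘ · ♙ ·│4
3│♙ · ♙ · · · · ·│3
2│· ♙ · · ♙ ♙ · ♙│2
1│♖ · ♗ ♕ ♔ ♗ ♘ ♖│1
  ─────────────────
  a b c d e f g h


16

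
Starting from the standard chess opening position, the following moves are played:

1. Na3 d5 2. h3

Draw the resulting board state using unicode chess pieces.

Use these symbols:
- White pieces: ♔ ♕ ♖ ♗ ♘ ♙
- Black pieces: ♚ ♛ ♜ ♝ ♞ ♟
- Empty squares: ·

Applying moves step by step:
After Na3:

♜ ♞ ♝ ♛ ♚ ♝ ♞ ♜
♟ ♟ ♟ ♟ ♟ ♟ ♟ ♟
· · · · · · · ·
· · · · · · · ·
· · · · · · · ·
♘ · · · · · · ·
♙ ♙ ♙ ♙ ♙ ♙ ♙ ♙
♖ · ♗ ♕ ♔ ♗ ♘ ♖


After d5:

♜ ♞ ♝ ♛ ♚ ♝ ♞ ♜
♟ ♟ ♟ · ♟ ♟ ♟ ♟
· · · · · · · ·
· · · ♟ · · · ·
· · · · · · · ·
♘ · · · · · · ·
♙ ♙ ♙ ♙ ♙ ♙ ♙ ♙
♖ · ♗ ♕ ♔ ♗ ♘ ♖


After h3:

♜ ♞ ♝ ♛ ♚ ♝ ♞ ♜
♟ ♟ ♟ · ♟ ♟ ♟ ♟
· · · · · · · ·
· · · ♟ · · · ·
· · · · · · · ·
♘ · · · · · · ♙
♙ ♙ ♙ ♙ ♙ ♙ ♙ ·
♖ · ♗ ♕ ♔ ♗ ♘ ♖



  a b c d e f g h
  ─────────────────
8│♜ ♞ ♝ ♛ ♚ ♝ ♞ ♜│8
7│♟ ♟ ♟ · ♟ ♟ ♟ ♟│7
6│· · · · · · · ·│6
5│· · · ♟ · · · ·│5
4│· · · · · · · ·│4
3│♘ · · · · · · ♙│3
2│♙ ♙ ♙ ♙ ♙ ♙ ♙ ·│2
1│♖ · ♗ ♕ ♔ ♗ ♘ ♖│1
  ─────────────────
  a b c d e f g h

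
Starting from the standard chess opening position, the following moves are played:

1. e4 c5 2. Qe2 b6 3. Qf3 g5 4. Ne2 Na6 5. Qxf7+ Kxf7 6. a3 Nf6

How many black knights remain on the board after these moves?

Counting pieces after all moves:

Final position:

  a b c d e f g h
  ─────────────────
8│♜ · ♝ ♛ · ♝ · ♜│8
7│♟ · · ♟ ♟ ♚ · ♟│7
6│♞ ♟ · · · ♞ · ·│6
5│· · ♟ · · · ♟ ·│5
4│· · · · ♙ · · ·│4
3│♙ · · · · · · ·│3
2│· ♙ ♙ ♙ ♘ ♙ ♙ ♙│2
1│♖ ♘ ♗ · ♔ ♗ · ♖│1
  ─────────────────
  a b c d e f g h


2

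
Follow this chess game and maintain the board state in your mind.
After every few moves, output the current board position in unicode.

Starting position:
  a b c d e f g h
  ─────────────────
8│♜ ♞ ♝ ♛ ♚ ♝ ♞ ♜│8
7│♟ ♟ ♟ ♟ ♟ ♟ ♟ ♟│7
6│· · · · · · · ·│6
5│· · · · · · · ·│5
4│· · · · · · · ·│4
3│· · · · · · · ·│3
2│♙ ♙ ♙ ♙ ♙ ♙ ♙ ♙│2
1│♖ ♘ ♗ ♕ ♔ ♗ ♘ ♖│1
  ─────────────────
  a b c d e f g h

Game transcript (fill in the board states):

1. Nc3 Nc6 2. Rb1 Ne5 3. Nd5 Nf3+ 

  a b c d e f g h
  ─────────────────
8│♜ · ♝ ♛ ♚ ♝ ♞ ♜│8
7│♟ ♟ ♟ ♟ ♟ ♟ ♟ ♟│7
6│· · · · · · · ·│6
5│· · · ♘ · · · ·│5
4│· · · · · · · ·│4
3│· · · · · ♞ · ·│3
2│♙ ♙ ♙ ♙ ♙ ♙ ♙ ♙│2
1│· ♖ ♗ ♕ ♔ ♗ ♘ ♖│1
  ─────────────────
  a b c d e f g h

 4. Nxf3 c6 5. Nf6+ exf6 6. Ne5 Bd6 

  a b c d e f g h
  ─────────────────
8│♜ · ♝ ♛ ♚ · ♞ ♜│8
7│♟ ♟ · ♟ · ♟ ♟ ♟│7
6│· · ♟ ♝ · ♟ · ·│6
5│· · · · ♘ · · ·│5
4│· · · · · · · ·│4
3│· · · · · · · ·│3
2│♙ ♙ ♙ ♙ ♙ ♙ ♙ ♙│2
1│· ♖ ♗ ♕ ♔ ♗ · ♖│1
  ─────────────────
  a b c d e f g h

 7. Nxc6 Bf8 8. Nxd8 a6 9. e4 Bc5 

  a b c d e f g h
  ─────────────────
8│♜ · ♝ ♘ ♚ · ♞ ♜│8
7│· ♟ · ♟ · ♟ ♟ ♟│7
6│♟ · · · · ♟ · ·│6
5│· · ♝ · · · · ·│5
4│· · · · ♙ · · ·│4
3│· · · · · · · ·│3
2│♙ ♙ ♙ ♙ · ♙ ♙ ♙│2
1│· ♖ ♗ ♕ ♔ ♗ · ♖│1
  ─────────────────
  a b c d e f g h

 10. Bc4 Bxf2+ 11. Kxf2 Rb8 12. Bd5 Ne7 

  a b c d e f g h
  ─────────────────
8│· ♜ ♝ ♘ ♚ · · ♜│8
7│· ♟ · ♟ ♞ ♟ ♟ ♟│7
6│♟ · · · · ♟ · ·│6
5│· · · ♗ · · · ·│5
4│· · · · ♙ · · ·│4
3│· · · · · · · ·│3
2│♙ ♙ ♙ ♙ · ♔ ♙ ♙│2
1│· ♖ ♗ ♕ · · · ♖│1
  ─────────────────
  a b c d e f g h



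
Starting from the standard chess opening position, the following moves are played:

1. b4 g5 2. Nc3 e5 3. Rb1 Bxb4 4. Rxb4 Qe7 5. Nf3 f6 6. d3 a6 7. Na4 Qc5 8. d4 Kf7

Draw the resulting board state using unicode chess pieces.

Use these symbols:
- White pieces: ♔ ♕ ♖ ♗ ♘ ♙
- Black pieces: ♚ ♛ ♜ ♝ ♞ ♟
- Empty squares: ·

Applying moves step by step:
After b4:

♜ ♞ ♝ ♛ ♚ ♝ ♞ ♜
♟ ♟ ♟ ♟ ♟ ♟ ♟ ♟
· · · · · · · ·
· · · · · · · ·
· ♙ · · · · · ·
· · · · · · · ·
♙ · ♙ ♙ ♙ ♙ ♙ ♙
♖ ♘ ♗ ♕ ♔ ♗ ♘ ♖


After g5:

♜ ♞ ♝ ♛ ♚ ♝ ♞ ♜
♟ ♟ ♟ ♟ ♟ ♟ · ♟
· · · · · · · ·
· · · · · · ♟ ·
· ♙ · · · · · ·
· · · · · · · ·
♙ · ♙ ♙ ♙ ♙ ♙ ♙
♖ ♘ ♗ ♕ ♔ ♗ ♘ ♖


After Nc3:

♜ ♞ ♝ ♛ ♚ ♝ ♞ ♜
♟ ♟ ♟ ♟ ♟ ♟ · ♟
· · · · · · · ·
· · · · · · ♟ ·
· ♙ · · · · · ·
· · ♘ · · · · ·
♙ · ♙ ♙ ♙ ♙ ♙ ♙
♖ · ♗ ♕ ♔ ♗ ♘ ♖


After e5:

♜ ♞ ♝ ♛ ♚ ♝ ♞ ♜
♟ ♟ ♟ ♟ · ♟ · ♟
· · · · · · · ·
· · · · ♟ · ♟ ·
· ♙ · · · · · ·
· · ♘ · · · · ·
♙ · ♙ ♙ ♙ ♙ ♙ ♙
♖ · ♗ ♕ ♔ ♗ ♘ ♖


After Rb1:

♜ ♞ ♝ ♛ ♚ ♝ ♞ ♜
♟ ♟ ♟ ♟ · ♟ · ♟
· · · · · · · ·
· · · · ♟ · ♟ ·
· ♙ · · · · · ·
· · ♘ · · · · ·
♙ · ♙ ♙ ♙ ♙ ♙ ♙
· ♖ ♗ ♕ ♔ ♗ ♘ ♖


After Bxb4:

♜ ♞ ♝ ♛ ♚ · ♞ ♜
♟ ♟ ♟ ♟ · ♟ · ♟
· · · · · · · ·
· · · · ♟ · ♟ ·
· ♝ · · · · · ·
· · ♘ · · · · ·
♙ · ♙ ♙ ♙ ♙ ♙ ♙
· ♖ ♗ ♕ ♔ ♗ ♘ ♖


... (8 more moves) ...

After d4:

♜ ♞ ♝ · ♚ · ♞ ♜
· ♟ ♟ ♟ · · · ♟
♟ · · · · ♟ · ·
· · ♛ · ♟ · ♟ ·
♘ ♖ · ♙ · · · ·
· · · · · ♘ · ·
♙ · ♙ · ♙ ♙ ♙ ♙
· · ♗ ♕ ♔ ♗ · ♖


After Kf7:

♜ ♞ ♝ · · · ♞ ♜
· ♟ ♟ ♟ · ♚ · ♟
♟ · · · · ♟ · ·
· · ♛ · ♟ · ♟ ·
♘ ♖ · ♙ · · · ·
· · · · · ♘ · ·
♙ · ♙ · ♙ ♙ ♙ ♙
· · ♗ ♕ ♔ ♗ · ♖



  a b c d e f g h
  ─────────────────
8│♜ ♞ ♝ · · · ♞ ♜│8
7│· ♟ ♟ ♟ · ♚ · ♟│7
6│♟ · · · · ♟ · ·│6
5│· · ♛ · ♟ · ♟ ·│5
4│♘ ♖ · ♙ · · · ·│4
3│· · · · · ♘ · ·│3
2│♙ · ♙ · ♙ ♙ ♙ ♙│2
1│· · ♗ ♕ ♔ ♗ · ♖│1
  ─────────────────
  a b c d e f g h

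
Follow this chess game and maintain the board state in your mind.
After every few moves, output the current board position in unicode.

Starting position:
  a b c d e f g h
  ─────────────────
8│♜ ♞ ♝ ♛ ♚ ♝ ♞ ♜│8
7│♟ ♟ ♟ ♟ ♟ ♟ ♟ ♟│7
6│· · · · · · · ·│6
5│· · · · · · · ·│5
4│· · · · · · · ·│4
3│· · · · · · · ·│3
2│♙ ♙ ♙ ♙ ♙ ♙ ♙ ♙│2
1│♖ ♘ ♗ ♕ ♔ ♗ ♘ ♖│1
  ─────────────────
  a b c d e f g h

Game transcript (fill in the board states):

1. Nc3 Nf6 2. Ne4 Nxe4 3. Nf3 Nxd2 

  a b c d e f g h
  ─────────────────
8│♜ ♞ ♝ ♛ ♚ ♝ · ♜│8
7│♟ ♟ ♟ ♟ ♟ ♟ ♟ ♟│7
6│· · · · · · · ·│6
5│· · · · · · · ·│5
4│· · · · · · · ·│4
3│· · · · · ♘ · ·│3
2│♙ ♙ ♙ ♞ ♙ ♙ ♙ ♙│2
1│♖ · ♗ ♕ ♔ ♗ · ♖│1
  ─────────────────
  a b c d e f g h

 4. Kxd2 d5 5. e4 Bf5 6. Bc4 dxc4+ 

  a b c d e f g h
  ─────────────────
8│♜ ♞ · ♛ ♚ ♝ · ♜│8
7│♟ ♟ ♟ · ♟ ♟ ♟ ♟│7
6│· · · · · · · ·│6
5│· · · · · ♝ · ·│5
4│· · ♟ · ♙ · · ·│4
3│· · · · · ♘ · ·│3
2│♙ ♙ ♙ ♔ · ♙ ♙ ♙│2
1│♖ · ♗ ♕ · · · ♖│1
  ─────────────────
  a b c d e f g h

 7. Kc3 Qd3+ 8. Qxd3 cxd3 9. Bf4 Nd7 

  a b c d e f g h
  ─────────────────
8│♜ · · · ♚ ♝ · ♜│8
7│♟ ♟ ♟ ♞ ♟ ♟ ♟ ♟│7
6│· · · · · · · ·│6
5│· · · · · ♝ · ·│5
4│· · · · ♙ ♗ · ·│4
3│· · ♔ ♟ · ♘ · ·│3
2│♙ ♙ ♙ · · ♙ ♙ ♙│2
1│♖ · · · · · · ♖│1
  ─────────────────
  a b c d e f g h

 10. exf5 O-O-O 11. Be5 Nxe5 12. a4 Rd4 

  a b c d e f g h
  ─────────────────
8│· · ♚ · · ♝ · ♜│8
7│♟ ♟ ♟ · ♟ ♟ ♟ ♟│7
6│· · · · · · · ·│6
5│· · · · ♞ ♙ · ·│5
4│♙ · · ♜ · · · ·│4
3│· · ♔ ♟ · ♘ · ·│3
2│· ♙ ♙ · · ♙ ♙ ♙│2
1│♖ · · · · · · ♖│1
  ─────────────────
  a b c d e f g h

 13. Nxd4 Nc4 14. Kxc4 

  a b c d e f g h
  ─────────────────
8│· · ♚ · · ♝ · ♜│8
7│♟ ♟ ♟ · ♟ ♟ ♟ ♟│7
6│· · · · · · · ·│6
5│· · · · · ♙ · ·│5
4│♙ · ♔ ♘ · · · ·│4
3│· · · ♟ · · · ·│3
2│· ♙ ♙ · · ♙ ♙ ♙│2
1│♖ · · · · · · ♖│1
  ─────────────────
  a b c d e f g h
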